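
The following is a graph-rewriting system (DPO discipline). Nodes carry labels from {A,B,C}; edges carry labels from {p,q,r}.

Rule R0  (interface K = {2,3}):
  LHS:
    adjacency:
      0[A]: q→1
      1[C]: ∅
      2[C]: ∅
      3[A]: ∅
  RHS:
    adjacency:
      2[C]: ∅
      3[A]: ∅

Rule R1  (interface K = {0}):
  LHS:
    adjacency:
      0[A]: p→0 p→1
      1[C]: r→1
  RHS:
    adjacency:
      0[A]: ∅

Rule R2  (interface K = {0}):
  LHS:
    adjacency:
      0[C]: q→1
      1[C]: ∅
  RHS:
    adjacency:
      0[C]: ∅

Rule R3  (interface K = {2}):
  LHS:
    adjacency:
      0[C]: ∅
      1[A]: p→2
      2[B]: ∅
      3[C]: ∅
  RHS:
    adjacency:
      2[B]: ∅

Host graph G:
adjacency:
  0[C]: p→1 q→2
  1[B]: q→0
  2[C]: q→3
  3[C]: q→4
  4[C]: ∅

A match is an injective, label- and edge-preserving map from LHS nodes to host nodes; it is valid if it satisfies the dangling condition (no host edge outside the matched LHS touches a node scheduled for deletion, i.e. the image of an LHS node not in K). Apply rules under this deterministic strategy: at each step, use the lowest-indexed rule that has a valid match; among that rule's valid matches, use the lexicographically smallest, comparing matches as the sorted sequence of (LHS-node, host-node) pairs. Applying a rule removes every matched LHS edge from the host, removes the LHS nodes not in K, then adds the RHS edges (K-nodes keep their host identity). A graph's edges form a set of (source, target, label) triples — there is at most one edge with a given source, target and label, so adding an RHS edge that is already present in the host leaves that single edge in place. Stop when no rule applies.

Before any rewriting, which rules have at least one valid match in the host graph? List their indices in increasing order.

Answer: [R2]

Derivation:
R0: no valid match — LHS pattern not found
R1: no valid match — LHS pattern not found
R2: 1 valid match — {0↦3, 1↦4}
R3: no valid match — LHS pattern not found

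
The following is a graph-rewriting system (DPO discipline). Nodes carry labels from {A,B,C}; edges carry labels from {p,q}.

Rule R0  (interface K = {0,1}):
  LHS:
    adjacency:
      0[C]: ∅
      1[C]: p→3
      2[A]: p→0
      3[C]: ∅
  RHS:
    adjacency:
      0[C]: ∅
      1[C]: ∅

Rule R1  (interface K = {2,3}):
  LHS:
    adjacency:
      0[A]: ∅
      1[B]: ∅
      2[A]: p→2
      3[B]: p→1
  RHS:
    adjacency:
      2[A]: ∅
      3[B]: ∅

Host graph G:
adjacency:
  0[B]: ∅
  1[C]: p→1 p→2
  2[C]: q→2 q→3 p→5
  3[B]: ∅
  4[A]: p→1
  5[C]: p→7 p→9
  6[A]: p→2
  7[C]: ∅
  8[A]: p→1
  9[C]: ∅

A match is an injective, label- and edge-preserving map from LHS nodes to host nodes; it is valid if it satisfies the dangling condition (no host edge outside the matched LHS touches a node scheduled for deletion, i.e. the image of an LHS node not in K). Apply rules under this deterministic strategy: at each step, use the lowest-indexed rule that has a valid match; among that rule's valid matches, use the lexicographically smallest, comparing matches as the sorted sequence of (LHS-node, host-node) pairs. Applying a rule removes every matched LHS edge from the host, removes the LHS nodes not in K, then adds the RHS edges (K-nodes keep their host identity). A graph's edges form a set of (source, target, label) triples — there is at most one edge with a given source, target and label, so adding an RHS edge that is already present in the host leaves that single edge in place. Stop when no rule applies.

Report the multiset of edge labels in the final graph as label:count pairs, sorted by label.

[0] host  ⇒  10 nodes, 10 edges  {1-p->1 1-p->2 2-q->2 2-q->3 2-p->5 4-p->1 5-p->7 5-p->9 6-p->2 8-p->1}
[1] R0 @ {0↦1, 1↦5, 2↦4, 3↦7}  ⇒  8 nodes, 8 edges  {1-p->1 1-p->2 2-q->2 2-q->3 2-p->5 5-p->9 6-p->2 8-p->1}
[2] R0 @ {0↦1, 1↦5, 2↦8, 3↦9}  ⇒  6 nodes, 6 edges  {1-p->1 1-p->2 2-q->2 2-q->3 2-p->5 6-p->2}
normal form: no rule applies after step 2
NF edges: [(1, 1, 'p'), (1, 2, 'p'), (2, 2, 'q'), (2, 3, 'q'), (2, 5, 'p'), (6, 2, 'p')]

Answer: p:4 q:2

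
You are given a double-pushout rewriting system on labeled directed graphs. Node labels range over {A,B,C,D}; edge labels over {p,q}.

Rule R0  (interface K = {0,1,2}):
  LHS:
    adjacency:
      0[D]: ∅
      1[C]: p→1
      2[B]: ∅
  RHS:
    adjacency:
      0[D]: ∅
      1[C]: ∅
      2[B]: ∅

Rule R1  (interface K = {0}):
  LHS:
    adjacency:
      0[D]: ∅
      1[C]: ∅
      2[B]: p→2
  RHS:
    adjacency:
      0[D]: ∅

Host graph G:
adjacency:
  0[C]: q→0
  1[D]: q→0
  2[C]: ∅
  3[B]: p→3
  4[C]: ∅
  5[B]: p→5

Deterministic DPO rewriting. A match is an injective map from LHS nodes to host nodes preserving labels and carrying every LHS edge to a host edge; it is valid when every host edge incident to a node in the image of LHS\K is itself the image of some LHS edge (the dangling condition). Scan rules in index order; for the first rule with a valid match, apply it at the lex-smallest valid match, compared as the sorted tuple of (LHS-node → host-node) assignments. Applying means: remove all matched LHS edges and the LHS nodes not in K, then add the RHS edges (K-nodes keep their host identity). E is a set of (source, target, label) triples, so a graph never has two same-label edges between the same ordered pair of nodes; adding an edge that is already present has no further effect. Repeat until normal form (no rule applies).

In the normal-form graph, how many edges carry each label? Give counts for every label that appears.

initial: |V|=6 |E|=4  E = 0-q->0 1-q->0 3-p->3 5-p->5
step 1: apply R1 at {0↦1, 1↦2, 2↦3}  → |V|=4 |E|=3  E = 0-q->0 1-q->0 5-p->5
step 2: apply R1 at {0↦1, 1↦4, 2↦5}  → |V|=2 |E|=2  E = 0-q->0 1-q->0
halt: no rule applies after step 2
NF edges: [(0, 0, 'q'), (1, 0, 'q')]

Answer: q:2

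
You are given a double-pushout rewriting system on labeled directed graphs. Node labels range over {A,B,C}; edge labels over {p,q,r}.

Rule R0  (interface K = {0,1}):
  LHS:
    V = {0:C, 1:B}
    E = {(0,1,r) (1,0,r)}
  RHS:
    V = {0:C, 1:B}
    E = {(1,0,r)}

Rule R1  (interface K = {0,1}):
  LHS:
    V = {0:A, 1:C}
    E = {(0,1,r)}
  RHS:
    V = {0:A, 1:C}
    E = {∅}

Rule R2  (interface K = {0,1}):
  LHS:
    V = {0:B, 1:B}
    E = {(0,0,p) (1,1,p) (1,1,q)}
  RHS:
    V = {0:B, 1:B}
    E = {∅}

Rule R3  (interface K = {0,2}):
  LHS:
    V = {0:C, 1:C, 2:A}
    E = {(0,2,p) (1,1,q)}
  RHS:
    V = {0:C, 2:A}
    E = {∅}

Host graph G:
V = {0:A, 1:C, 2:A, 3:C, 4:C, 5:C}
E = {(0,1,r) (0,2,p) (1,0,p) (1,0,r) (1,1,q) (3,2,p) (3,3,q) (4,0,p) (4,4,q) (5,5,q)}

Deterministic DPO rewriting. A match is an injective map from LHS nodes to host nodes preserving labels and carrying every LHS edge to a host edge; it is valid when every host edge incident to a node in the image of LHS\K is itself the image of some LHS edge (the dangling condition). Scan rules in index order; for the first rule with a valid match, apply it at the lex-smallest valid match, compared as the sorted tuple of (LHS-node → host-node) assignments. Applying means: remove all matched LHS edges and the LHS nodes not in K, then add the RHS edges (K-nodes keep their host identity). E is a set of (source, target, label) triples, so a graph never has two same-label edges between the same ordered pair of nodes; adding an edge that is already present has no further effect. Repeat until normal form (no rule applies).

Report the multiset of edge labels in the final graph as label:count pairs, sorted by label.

[0] host  ⇒  6 nodes, 10 edges  {0-r->1 0-p->2 1-p->0 1-r->0 1-q->1 3-p->2 3-q->3 4-p->0 4-q->4 5-q->5}
[1] R1 @ {0↦0, 1↦1}  ⇒  6 nodes, 9 edges  {0-p->2 1-p->0 1-r->0 1-q->1 3-p->2 3-q->3 4-p->0 4-q->4 5-q->5}
[2] R3 @ {0↦1, 1↦5, 2↦0}  ⇒  5 nodes, 7 edges  {0-p->2 1-r->0 1-q->1 3-p->2 3-q->3 4-p->0 4-q->4}
normal form: no rule applies after step 2
NF edges: [(0, 2, 'p'), (1, 0, 'r'), (1, 1, 'q'), (3, 2, 'p'), (3, 3, 'q'), (4, 0, 'p'), (4, 4, 'q')]

Answer: p:3 q:3 r:1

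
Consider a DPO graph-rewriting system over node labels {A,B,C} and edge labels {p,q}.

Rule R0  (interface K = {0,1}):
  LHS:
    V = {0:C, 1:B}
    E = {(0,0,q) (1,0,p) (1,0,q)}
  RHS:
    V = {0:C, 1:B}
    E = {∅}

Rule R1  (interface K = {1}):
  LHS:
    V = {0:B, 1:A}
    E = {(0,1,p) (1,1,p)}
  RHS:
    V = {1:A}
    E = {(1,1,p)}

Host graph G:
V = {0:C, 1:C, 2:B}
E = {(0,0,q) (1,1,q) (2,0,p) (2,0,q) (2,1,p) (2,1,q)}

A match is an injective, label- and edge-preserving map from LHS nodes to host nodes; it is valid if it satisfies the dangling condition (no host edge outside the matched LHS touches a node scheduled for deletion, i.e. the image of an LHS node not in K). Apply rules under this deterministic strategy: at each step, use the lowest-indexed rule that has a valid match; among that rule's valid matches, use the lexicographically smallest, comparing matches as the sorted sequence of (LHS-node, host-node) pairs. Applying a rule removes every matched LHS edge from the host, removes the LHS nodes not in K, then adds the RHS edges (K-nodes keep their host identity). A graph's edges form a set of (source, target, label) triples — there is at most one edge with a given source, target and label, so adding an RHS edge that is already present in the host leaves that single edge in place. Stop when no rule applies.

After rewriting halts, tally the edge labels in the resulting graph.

Answer: (no edges)

Rewrite trace:
initial: |V|=3 |E|=6  E = 0-q->0 1-q->1 2-p->0 2-q->0 2-p->1 2-q->1
step 1: apply R0 at {0↦0, 1↦2}  → |V|=3 |E|=3  E = 1-q->1 2-p->1 2-q->1
step 2: apply R0 at {0↦1, 1↦2}  → |V|=3 |E|=0  E = ∅
final graph: no rule applies after step 2
NF edges: []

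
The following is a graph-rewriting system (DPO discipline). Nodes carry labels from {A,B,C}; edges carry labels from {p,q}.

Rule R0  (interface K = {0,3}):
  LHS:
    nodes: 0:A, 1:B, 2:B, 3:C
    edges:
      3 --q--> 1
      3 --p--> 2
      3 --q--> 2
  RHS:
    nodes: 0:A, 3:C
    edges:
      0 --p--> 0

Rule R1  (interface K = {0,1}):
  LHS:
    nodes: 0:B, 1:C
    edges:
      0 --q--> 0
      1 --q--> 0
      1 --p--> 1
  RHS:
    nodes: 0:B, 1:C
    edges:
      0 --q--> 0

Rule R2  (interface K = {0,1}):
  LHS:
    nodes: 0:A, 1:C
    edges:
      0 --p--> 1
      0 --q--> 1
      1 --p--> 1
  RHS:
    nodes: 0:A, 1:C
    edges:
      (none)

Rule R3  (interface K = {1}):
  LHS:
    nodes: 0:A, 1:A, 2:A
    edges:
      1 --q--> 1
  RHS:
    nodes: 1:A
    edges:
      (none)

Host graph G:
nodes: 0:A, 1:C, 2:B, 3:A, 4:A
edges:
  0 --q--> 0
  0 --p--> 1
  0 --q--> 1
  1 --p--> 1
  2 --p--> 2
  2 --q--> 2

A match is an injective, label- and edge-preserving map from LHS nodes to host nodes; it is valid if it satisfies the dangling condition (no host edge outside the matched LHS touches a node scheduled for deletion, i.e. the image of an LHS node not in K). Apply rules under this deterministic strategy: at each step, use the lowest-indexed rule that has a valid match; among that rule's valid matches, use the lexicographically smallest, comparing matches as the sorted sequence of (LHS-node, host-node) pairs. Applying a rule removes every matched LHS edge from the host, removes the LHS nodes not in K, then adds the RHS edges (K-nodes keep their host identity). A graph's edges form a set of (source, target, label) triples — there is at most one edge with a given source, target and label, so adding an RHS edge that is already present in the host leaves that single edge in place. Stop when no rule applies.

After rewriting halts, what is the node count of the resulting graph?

start.  V:5 E:6  edges: 0-q->0 0-p->1 0-q->1 1-p->1 2-p->2 2-q->2
1. fire R2 via {0↦0, 1↦1}  →  V:5 E:3  edges: 0-q->0 2-p->2 2-q->2
2. fire R3 via {0↦3, 1↦0, 2↦4}  →  V:3 E:2  edges: 2-p->2 2-q->2
halt: no rule applies after step 2
NF nodes: {0:A, 1:C, 2:B}

Answer: 3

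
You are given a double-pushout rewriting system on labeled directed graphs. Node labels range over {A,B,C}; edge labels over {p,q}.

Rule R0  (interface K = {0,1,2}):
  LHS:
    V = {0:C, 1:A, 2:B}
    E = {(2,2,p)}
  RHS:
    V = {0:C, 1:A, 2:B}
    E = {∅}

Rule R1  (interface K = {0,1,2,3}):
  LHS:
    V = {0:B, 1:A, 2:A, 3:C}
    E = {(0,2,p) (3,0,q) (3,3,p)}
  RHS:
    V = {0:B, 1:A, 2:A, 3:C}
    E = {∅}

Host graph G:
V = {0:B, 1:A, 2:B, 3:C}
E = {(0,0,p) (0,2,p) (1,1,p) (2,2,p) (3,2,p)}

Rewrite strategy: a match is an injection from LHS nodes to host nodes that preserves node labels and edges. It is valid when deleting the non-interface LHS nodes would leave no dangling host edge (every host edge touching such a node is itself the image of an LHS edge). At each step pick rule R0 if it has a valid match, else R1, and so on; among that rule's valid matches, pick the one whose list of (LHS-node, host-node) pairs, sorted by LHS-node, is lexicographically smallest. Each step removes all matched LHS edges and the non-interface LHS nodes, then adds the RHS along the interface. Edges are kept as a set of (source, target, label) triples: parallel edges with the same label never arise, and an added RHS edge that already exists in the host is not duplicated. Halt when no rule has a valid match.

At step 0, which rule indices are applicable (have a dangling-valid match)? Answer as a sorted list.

R0: 2 valid matches — {0↦3, 1↦1, 2↦0}, {0↦3, 1↦1, 2↦2}
R1: no valid match — LHS pattern not found

Answer: [R0]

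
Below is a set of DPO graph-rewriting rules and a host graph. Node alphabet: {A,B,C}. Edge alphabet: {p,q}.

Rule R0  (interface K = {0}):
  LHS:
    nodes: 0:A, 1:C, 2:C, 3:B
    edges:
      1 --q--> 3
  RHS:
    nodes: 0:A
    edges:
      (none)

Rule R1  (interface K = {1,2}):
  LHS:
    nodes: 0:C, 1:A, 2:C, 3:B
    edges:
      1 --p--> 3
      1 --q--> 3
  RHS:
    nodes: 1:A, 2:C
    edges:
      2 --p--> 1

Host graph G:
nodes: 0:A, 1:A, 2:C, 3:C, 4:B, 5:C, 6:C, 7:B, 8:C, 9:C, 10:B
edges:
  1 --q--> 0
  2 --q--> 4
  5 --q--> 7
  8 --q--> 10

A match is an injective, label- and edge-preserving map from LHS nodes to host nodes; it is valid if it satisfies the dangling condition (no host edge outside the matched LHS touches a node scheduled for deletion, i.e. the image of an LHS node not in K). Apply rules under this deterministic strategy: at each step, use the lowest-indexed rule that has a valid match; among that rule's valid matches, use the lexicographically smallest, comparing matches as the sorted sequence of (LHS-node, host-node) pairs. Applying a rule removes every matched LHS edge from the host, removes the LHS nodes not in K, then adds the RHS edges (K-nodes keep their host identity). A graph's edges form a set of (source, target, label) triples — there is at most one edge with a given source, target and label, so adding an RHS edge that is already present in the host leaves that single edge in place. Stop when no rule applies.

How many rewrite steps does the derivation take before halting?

Answer: 3

Rewrite trace:
[0] host  ⇒  11 nodes, 4 edges  {1-q->0 2-q->4 5-q->7 8-q->10}
[1] R0 @ {0↦0, 1↦2, 2↦3, 3↦4}  ⇒  8 nodes, 3 edges  {1-q->0 5-q->7 8-q->10}
[2] R0 @ {0↦0, 1↦5, 2↦6, 3↦7}  ⇒  5 nodes, 2 edges  {1-q->0 8-q->10}
[3] R0 @ {0↦0, 1↦8, 2↦9, 3↦10}  ⇒  2 nodes, 1 edges  {1-q->0}
final graph: no rule applies after step 3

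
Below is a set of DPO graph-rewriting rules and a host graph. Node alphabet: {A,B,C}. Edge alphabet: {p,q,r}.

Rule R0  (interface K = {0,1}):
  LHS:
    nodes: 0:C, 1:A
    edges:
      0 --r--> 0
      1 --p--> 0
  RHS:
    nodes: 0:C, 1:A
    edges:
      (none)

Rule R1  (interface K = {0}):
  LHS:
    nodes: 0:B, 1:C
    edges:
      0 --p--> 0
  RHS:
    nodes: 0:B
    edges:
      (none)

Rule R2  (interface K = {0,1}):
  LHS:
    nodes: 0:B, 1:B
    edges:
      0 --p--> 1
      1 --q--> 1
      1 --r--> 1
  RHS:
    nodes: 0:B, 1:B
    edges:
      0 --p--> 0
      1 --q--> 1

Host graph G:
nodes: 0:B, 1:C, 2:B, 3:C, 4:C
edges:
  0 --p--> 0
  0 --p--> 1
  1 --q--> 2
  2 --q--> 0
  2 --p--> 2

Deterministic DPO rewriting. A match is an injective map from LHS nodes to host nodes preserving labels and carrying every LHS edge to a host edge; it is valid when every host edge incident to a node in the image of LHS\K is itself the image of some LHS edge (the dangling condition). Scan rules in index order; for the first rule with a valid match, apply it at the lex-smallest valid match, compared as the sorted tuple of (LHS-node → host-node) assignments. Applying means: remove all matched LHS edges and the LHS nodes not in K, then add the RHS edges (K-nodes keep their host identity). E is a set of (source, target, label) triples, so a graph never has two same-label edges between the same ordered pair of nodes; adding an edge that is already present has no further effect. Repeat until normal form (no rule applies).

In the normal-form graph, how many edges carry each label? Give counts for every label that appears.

start.  V:5 E:5  edges: 0-p->0 0-p->1 1-q->2 2-q->0 2-p->2
1. fire R1 via {0↦0, 1↦3}  →  V:4 E:4  edges: 0-p->1 1-q->2 2-q->0 2-p->2
2. fire R1 via {0↦2, 1↦4}  →  V:3 E:3  edges: 0-p->1 1-q->2 2-q->0
normal form: no rule applies after step 2
NF edges: [(0, 1, 'p'), (1, 2, 'q'), (2, 0, 'q')]

Answer: p:1 q:2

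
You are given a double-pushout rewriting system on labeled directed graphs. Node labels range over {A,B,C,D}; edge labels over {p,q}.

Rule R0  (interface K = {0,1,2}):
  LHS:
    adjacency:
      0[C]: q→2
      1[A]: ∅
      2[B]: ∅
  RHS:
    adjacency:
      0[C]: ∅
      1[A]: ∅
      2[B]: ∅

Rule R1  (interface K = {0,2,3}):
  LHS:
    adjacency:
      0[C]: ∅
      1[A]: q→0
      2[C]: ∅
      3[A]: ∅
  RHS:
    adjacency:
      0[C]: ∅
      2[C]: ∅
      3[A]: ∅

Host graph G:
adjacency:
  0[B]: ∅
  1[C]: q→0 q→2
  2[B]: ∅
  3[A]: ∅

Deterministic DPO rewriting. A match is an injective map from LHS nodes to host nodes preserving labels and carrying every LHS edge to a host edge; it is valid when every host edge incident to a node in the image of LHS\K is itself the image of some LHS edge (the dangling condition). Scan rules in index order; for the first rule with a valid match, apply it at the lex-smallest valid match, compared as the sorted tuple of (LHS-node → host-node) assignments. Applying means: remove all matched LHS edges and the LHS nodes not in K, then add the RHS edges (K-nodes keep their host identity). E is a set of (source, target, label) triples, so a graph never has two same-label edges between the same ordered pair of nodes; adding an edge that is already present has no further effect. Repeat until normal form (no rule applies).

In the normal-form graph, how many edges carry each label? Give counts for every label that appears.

start.  V:4 E:2  edges: 1-q->0 1-q->2
1. fire R0 via {0↦1, 1↦3, 2↦0}  →  V:4 E:1  edges: 1-q->2
2. fire R0 via {0↦1, 1↦3, 2↦2}  →  V:4 E:0  edges: ∅
final graph: no rule applies after step 2
NF edges: []

Answer: (no edges)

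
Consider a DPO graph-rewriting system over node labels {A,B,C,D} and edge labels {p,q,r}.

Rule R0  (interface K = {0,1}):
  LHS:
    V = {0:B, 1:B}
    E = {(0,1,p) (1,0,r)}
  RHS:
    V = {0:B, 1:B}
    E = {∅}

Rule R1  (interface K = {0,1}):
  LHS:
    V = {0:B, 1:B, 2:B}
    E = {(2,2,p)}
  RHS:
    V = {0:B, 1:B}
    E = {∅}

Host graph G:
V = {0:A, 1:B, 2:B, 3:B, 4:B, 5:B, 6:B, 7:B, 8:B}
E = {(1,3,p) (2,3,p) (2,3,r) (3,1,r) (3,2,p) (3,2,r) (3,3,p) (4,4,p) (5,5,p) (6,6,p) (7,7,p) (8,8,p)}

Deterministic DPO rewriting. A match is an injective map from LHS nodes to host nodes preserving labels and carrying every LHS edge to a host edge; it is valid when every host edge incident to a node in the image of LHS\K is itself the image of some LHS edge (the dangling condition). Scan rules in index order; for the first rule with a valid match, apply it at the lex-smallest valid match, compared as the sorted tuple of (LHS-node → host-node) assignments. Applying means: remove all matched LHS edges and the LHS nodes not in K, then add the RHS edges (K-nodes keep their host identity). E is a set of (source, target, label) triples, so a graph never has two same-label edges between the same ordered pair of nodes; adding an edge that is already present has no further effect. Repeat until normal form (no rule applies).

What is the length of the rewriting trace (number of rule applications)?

[0] host  ⇒  9 nodes, 12 edges  {1-p->3 2-p->3 2-r->3 3-r->1 3-p->2 3-r->2 3-p->3 4-p->4 5-p->5 6-p->6 7-p->7 8-p->8}
[1] R0 @ {0↦1, 1↦3}  ⇒  9 nodes, 10 edges  {2-p->3 2-r->3 3-p->2 3-r->2 3-p->3 4-p->4 5-p->5 6-p->6 7-p->7 8-p->8}
[2] R0 @ {0↦2, 1↦3}  ⇒  9 nodes, 8 edges  {2-r->3 3-p->2 3-p->3 4-p->4 5-p->5 6-p->6 7-p->7 8-p->8}
[3] R0 @ {0↦3, 1↦2}  ⇒  9 nodes, 6 edges  {3-p->3 4-p->4 5-p->5 6-p->6 7-p->7 8-p->8}
[4] R1 @ {0↦1, 1↦2, 2↦3}  ⇒  8 nodes, 5 edges  {4-p->4 5-p->5 6-p->6 7-p->7 8-p->8}
[5] R1 @ {0↦1, 1↦2, 2↦4}  ⇒  7 nodes, 4 edges  {5-p->5 6-p->6 7-p->7 8-p->8}
[6] R1 @ {0↦1, 1↦2, 2↦5}  ⇒  6 nodes, 3 edges  {6-p->6 7-p->7 8-p->8}
[7] R1 @ {0↦1, 1↦2, 2↦6}  ⇒  5 nodes, 2 edges  {7-p->7 8-p->8}
[8] R1 @ {0↦1, 1↦2, 2↦7}  ⇒  4 nodes, 1 edges  {8-p->8}
[9] R1 @ {0↦1, 1↦2, 2↦8}  ⇒  3 nodes, 0 edges  {∅}
final graph: no rule applies after step 9

Answer: 9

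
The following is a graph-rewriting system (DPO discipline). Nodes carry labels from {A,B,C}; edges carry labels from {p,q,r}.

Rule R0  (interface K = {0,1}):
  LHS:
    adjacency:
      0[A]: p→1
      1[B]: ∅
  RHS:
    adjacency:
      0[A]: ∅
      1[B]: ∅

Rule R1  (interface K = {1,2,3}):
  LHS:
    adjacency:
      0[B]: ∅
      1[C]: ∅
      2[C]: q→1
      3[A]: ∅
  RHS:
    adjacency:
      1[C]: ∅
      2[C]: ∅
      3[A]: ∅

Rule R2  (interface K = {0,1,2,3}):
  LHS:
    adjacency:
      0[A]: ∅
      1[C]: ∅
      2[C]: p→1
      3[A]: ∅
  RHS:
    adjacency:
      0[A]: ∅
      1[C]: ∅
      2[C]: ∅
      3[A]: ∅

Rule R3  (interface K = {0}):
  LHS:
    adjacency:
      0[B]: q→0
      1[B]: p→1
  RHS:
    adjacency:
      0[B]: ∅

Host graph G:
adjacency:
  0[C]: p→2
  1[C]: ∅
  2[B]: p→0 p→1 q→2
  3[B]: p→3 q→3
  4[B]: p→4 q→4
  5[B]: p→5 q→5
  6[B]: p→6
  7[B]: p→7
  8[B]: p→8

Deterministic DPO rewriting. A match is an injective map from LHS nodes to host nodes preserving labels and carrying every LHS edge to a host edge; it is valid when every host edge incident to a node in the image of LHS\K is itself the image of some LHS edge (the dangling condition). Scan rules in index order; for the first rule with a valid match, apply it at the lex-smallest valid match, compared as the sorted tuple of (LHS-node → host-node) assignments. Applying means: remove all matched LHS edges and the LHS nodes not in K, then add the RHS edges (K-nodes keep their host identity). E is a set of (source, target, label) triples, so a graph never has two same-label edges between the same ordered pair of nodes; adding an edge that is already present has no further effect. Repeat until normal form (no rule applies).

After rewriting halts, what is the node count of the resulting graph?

Answer: 5

Derivation:
[0] host  ⇒  9 nodes, 13 edges  {0-p->2 2-p->0 2-p->1 2-q->2 3-p->3 3-q->3 4-p->4 4-q->4 5-p->5 5-q->5 6-p->6 7-p->7 8-p->8}
[1] R3 @ {0↦2, 1↦6}  ⇒  8 nodes, 11 edges  {0-p->2 2-p->0 2-p->1 3-p->3 3-q->3 4-p->4 4-q->4 5-p->5 5-q->5 7-p->7 8-p->8}
[2] R3 @ {0↦3, 1↦7}  ⇒  7 nodes, 9 edges  {0-p->2 2-p->0 2-p->1 3-p->3 4-p->4 4-q->4 5-p->5 5-q->5 8-p->8}
[3] R3 @ {0↦4, 1↦3}  ⇒  6 nodes, 7 edges  {0-p->2 2-p->0 2-p->1 4-p->4 5-p->5 5-q->5 8-p->8}
[4] R3 @ {0↦5, 1↦4}  ⇒  5 nodes, 5 edges  {0-p->2 2-p->0 2-p->1 5-p->5 8-p->8}
halt: no rule applies after step 4
NF nodes: {0:C, 1:C, 2:B, 5:B, 8:B}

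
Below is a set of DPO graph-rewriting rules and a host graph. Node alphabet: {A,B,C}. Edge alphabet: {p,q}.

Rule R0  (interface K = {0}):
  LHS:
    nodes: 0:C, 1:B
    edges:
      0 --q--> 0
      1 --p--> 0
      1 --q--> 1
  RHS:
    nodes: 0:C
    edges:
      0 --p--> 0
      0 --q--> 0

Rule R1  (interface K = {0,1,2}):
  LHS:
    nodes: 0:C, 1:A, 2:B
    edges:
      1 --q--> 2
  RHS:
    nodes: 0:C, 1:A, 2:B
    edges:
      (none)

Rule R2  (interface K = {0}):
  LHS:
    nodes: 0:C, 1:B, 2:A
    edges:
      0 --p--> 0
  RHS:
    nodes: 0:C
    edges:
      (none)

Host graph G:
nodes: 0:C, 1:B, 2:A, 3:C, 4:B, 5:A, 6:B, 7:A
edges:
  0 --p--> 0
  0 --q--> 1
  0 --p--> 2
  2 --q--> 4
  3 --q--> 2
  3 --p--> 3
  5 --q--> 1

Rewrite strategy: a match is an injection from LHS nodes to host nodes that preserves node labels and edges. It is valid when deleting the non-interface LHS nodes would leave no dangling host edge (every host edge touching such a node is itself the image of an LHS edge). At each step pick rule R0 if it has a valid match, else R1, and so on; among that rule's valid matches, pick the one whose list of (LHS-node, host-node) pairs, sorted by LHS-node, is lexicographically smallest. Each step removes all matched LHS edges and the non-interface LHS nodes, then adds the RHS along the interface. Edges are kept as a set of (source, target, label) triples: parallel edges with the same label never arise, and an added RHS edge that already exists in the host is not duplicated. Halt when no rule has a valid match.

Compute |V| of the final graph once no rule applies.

initial: |V|=8 |E|=7  E = 0-p->0 0-q->1 0-p->2 2-q->4 3-q->2 3-p->3 5-q->1
step 1: apply R1 at {0↦0, 1↦2, 2↦4}  → |V|=8 |E|=6  E = 0-p->0 0-q->1 0-p->2 3-q->2 3-p->3 5-q->1
step 2: apply R1 at {0↦0, 1↦5, 2↦1}  → |V|=8 |E|=5  E = 0-p->0 0-q->1 0-p->2 3-q->2 3-p->3
step 3: apply R2 at {0↦0, 1↦4, 2↦5}  → |V|=6 |E|=4  E = 0-q->1 0-p->2 3-q->2 3-p->3
step 4: apply R2 at {0↦3, 1↦6, 2↦7}  → |V|=4 |E|=3  E = 0-q->1 0-p->2 3-q->2
normal form: no rule applies after step 4
NF nodes: {0:C, 1:B, 2:A, 3:C}

Answer: 4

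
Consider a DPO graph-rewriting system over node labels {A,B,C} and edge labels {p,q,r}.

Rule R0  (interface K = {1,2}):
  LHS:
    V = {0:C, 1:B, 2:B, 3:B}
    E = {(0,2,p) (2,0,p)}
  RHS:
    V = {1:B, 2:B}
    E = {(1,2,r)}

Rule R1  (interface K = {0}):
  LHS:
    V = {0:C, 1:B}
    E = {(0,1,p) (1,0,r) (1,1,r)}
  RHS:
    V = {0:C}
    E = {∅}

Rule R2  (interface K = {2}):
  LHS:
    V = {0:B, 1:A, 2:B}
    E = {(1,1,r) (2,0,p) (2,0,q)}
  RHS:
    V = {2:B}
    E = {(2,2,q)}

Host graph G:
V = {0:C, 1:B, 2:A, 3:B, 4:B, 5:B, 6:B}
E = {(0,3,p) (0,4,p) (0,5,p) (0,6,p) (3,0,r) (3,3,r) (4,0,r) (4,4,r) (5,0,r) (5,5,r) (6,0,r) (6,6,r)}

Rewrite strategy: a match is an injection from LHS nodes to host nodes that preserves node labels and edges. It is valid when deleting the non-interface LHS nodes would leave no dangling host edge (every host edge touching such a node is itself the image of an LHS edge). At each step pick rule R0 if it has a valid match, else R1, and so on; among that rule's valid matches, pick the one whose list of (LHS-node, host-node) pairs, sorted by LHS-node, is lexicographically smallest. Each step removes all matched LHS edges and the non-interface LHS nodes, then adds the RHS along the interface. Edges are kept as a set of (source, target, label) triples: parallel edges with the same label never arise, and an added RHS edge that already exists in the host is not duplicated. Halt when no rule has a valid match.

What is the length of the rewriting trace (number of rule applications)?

Answer: 4

Steps:
start.  V:7 E:12  edges: 0-p->3 0-p->4 0-p->5 0-p->6 3-r->0 3-r->3 4-r->0 4-r->4 5-r->0 5-r->5 6-r->0 6-r->6
1. fire R1 via {0↦0, 1↦3}  →  V:6 E:9  edges: 0-p->4 0-p->5 0-p->6 4-r->0 4-r->4 5-r->0 5-r->5 6-r->0 6-r->6
2. fire R1 via {0↦0, 1↦4}  →  V:5 E:6  edges: 0-p->5 0-p->6 5-r->0 5-r->5 6-r->0 6-r->6
3. fire R1 via {0↦0, 1↦5}  →  V:4 E:3  edges: 0-p->6 6-r->0 6-r->6
4. fire R1 via {0↦0, 1↦6}  →  V:3 E:0  edges: ∅
final graph: no rule applies after step 4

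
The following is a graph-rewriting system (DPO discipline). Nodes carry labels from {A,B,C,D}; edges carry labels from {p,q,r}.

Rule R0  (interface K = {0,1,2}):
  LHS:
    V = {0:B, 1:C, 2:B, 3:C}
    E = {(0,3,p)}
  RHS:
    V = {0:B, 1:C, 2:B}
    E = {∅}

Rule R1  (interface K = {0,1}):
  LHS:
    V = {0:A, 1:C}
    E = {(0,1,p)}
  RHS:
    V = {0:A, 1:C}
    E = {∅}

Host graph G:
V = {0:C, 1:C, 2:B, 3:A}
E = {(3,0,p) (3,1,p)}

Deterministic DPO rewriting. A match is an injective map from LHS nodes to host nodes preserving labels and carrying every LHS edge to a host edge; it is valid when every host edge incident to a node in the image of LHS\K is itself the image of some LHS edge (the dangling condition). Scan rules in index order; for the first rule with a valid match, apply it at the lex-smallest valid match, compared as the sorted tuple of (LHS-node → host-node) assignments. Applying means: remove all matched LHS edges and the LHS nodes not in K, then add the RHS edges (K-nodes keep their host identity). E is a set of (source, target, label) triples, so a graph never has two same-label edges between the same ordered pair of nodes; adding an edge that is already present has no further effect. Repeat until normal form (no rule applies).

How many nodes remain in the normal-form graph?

[0] host  ⇒  4 nodes, 2 edges  {3-p->0 3-p->1}
[1] R1 @ {0↦3, 1↦0}  ⇒  4 nodes, 1 edges  {3-p->1}
[2] R1 @ {0↦3, 1↦1}  ⇒  4 nodes, 0 edges  {∅}
normal form: no rule applies after step 2
NF nodes: {0:C, 1:C, 2:B, 3:A}

Answer: 4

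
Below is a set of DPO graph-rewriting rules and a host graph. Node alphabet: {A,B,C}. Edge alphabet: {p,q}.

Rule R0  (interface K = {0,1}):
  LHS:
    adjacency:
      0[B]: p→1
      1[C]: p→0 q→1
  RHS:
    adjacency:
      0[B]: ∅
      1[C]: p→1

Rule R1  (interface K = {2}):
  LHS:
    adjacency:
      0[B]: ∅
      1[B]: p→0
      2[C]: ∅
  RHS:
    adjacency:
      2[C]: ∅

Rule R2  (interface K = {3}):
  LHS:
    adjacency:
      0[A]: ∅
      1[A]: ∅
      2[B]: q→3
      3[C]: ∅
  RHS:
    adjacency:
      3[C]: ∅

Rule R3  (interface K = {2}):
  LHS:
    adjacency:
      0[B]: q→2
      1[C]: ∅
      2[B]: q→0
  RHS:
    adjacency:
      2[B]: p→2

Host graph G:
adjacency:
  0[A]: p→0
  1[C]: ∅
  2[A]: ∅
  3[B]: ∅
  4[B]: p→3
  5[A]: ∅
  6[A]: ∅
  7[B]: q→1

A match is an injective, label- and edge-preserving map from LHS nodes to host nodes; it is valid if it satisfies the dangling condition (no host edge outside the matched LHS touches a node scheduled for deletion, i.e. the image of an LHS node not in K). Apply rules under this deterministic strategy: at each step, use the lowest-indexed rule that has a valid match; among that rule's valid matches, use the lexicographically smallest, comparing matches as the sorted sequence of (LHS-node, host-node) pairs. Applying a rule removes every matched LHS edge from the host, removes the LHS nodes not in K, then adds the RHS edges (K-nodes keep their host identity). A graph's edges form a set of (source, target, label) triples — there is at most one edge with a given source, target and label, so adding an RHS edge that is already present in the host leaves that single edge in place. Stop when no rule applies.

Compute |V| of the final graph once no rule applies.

Answer: 3

Rewrite trace:
initial: |V|=8 |E|=3  E = 0-p->0 4-p->3 7-q->1
step 1: apply R1 at {0↦3, 1↦4, 2↦1}  → |V|=6 |E|=2  E = 0-p->0 7-q->1
step 2: apply R2 at {0↦2, 1↦5, 2↦7, 3↦1}  → |V|=3 |E|=1  E = 0-p->0
normal form: no rule applies after step 2
NF nodes: {0:A, 1:C, 6:A}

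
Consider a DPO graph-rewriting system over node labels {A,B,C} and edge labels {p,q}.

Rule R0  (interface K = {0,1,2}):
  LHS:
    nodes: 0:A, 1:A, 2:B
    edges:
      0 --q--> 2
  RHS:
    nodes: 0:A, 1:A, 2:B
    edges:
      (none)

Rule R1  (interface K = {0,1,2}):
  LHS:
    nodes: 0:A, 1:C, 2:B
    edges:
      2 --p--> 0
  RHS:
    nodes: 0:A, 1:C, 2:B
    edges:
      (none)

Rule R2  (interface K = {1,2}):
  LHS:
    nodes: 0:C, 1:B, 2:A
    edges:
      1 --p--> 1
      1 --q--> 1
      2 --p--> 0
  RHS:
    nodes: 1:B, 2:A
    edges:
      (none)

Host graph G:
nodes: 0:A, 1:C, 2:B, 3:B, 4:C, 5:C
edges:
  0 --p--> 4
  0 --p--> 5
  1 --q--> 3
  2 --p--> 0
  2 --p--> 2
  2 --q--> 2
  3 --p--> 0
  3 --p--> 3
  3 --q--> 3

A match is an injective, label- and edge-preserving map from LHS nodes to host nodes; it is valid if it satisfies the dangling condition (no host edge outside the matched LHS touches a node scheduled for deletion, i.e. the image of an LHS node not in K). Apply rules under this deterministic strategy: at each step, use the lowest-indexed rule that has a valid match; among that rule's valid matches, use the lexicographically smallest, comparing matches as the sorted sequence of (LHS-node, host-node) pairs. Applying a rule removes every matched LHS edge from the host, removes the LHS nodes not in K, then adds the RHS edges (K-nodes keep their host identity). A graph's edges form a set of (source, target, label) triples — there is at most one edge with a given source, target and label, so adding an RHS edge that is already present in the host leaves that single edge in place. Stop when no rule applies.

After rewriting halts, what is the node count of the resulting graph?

Answer: 4

Steps:
start.  V:6 E:9  edges: 0-p->4 0-p->5 1-q->3 2-p->0 2-p->2 2-q->2 3-p->0 3-p->3 3-q->3
1. fire R1 via {0↦0, 1↦1, 2↦2}  →  V:6 E:8  edges: 0-p->4 0-p->5 1-q->3 2-p->2 2-q->2 3-p->0 3-p->3 3-q->3
2. fire R1 via {0↦0, 1↦1, 2↦3}  →  V:6 E:7  edges: 0-p->4 0-p->5 1-q->3 2-p->2 2-q->2 3-p->3 3-q->3
3. fire R2 via {0↦4, 1↦2, 2↦0}  →  V:5 E:4  edges: 0-p->5 1-q->3 3-p->3 3-q->3
4. fire R2 via {0↦5, 1↦3, 2↦0}  →  V:4 E:1  edges: 1-q->3
final graph: no rule applies after step 4
NF nodes: {0:A, 1:C, 2:B, 3:B}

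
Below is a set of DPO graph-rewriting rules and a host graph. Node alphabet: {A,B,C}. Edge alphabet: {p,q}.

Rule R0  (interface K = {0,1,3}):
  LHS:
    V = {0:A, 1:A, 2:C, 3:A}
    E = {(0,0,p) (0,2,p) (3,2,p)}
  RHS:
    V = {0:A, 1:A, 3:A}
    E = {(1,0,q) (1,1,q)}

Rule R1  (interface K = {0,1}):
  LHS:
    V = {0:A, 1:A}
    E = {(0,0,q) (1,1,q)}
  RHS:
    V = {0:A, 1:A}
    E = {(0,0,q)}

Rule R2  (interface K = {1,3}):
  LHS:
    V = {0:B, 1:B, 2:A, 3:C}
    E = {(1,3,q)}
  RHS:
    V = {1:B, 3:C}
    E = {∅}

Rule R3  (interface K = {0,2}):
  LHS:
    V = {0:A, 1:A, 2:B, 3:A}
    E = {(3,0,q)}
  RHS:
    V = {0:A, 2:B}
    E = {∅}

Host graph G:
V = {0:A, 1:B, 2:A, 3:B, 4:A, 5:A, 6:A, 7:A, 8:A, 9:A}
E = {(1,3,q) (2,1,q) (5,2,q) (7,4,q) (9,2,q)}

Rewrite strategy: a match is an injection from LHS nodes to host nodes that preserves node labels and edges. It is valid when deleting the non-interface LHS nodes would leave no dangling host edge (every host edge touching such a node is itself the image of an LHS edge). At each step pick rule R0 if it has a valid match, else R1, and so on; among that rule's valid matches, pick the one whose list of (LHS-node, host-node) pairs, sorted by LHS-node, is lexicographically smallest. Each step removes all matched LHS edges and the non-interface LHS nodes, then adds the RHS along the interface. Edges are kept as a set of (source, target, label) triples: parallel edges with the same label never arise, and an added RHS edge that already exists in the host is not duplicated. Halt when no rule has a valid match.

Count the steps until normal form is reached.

initial: |V|=10 |E|=5  E = 1-q->3 2-q->1 5-q->2 7-q->4 9-q->2
step 1: apply R3 at {0↦2, 1↦0, 2↦1, 3↦5}  → |V|=8 |E|=4  E = 1-q->3 2-q->1 7-q->4 9-q->2
step 2: apply R3 at {0↦2, 1↦6, 2↦1, 3↦9}  → |V|=6 |E|=3  E = 1-q->3 2-q->1 7-q->4
step 3: apply R3 at {0↦4, 1↦8, 2↦1, 3↦7}  → |V|=4 |E|=2  E = 1-q->3 2-q->1
final graph: no rule applies after step 3

Answer: 3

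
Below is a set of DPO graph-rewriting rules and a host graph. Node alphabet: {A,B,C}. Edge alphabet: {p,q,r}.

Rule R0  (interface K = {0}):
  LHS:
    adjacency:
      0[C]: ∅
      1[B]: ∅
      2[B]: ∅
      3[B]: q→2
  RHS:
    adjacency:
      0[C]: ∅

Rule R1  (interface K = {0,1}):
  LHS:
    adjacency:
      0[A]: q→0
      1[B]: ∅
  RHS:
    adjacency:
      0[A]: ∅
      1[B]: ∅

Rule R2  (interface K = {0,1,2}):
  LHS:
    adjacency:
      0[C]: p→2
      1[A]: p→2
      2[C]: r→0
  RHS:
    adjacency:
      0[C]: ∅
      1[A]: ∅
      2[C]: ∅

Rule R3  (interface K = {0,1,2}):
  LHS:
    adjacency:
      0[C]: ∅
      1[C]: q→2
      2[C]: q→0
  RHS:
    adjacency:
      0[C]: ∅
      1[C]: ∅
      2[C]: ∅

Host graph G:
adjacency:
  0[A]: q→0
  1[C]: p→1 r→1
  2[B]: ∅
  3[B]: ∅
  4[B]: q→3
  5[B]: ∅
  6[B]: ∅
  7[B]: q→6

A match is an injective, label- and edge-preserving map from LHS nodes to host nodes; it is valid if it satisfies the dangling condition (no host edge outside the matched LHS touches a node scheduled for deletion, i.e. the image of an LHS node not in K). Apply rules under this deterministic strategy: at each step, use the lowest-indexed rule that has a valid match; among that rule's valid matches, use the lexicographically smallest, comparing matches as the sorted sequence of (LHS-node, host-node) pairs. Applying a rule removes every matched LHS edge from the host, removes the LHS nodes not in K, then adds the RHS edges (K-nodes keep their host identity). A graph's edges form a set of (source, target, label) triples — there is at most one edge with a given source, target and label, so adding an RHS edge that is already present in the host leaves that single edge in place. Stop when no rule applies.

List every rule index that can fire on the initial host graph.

Answer: [R0,R1]

Rewrite trace:
R0: 4 valid matches — {0↦1, 1↦2, 2↦3, 3↦4}, {0↦1, 1↦2, 2↦6, 3↦7}, {0↦1, 1↦5, 2↦3, 3↦4} (+1 more)
R1: 6 valid matches — {0↦0, 1↦2}, {0↦0, 1↦3}, {0↦0, 1↦4} (+3 more)
R2: no valid match — LHS pattern not found
R3: no valid match — LHS pattern not found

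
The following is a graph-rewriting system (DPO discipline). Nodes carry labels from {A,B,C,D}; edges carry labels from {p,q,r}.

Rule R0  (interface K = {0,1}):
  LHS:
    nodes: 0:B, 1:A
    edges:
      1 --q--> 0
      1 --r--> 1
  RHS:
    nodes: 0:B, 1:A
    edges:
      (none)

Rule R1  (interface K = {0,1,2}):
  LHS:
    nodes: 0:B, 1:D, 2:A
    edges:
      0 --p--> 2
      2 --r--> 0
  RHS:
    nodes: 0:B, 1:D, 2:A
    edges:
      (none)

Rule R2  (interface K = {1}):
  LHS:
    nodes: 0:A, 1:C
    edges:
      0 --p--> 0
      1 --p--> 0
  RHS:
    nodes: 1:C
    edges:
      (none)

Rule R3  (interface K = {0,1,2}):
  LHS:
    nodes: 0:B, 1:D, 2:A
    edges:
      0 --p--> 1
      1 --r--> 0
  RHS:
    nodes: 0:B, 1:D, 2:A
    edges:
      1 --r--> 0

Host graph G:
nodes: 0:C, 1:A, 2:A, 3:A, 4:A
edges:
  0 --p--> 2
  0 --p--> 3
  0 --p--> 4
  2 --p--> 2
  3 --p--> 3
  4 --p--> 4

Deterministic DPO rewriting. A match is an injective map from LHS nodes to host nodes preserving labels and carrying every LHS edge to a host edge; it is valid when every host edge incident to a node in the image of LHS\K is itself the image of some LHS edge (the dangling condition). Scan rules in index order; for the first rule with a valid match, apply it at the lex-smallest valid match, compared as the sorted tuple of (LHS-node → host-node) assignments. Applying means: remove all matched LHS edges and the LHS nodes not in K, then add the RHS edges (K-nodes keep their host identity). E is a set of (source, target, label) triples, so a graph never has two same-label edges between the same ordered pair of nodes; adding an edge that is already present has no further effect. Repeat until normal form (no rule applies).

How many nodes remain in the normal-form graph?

start.  V:5 E:6  edges: 0-p->2 0-p->3 0-p->4 2-p->2 3-p->3 4-p->4
1. fire R2 via {0↦2, 1↦0}  →  V:4 E:4  edges: 0-p->3 0-p->4 3-p->3 4-p->4
2. fire R2 via {0↦3, 1↦0}  →  V:3 E:2  edges: 0-p->4 4-p->4
3. fire R2 via {0↦4, 1↦0}  →  V:2 E:0  edges: ∅
halt: no rule applies after step 3
NF nodes: {0:C, 1:A}

Answer: 2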